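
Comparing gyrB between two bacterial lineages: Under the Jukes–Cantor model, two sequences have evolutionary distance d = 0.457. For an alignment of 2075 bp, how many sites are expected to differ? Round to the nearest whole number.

Invert JC69: p = (3/4)(1 − e^(−4d/3)) = 0.75 × (1 − e^(-0.609333)) = 0.75 × (1 − 0.543713) = 0.342215.
Expected differing sites = pL ≈ 0.342215 × 2075 = 710.096125 ≈ 710.

710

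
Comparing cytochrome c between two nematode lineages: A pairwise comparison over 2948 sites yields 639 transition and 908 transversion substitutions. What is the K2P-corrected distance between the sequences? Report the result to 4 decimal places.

0.9158

P = 639/2948 ≈ 0.216757 and Q = 908/2948 ≈ 0.308005.
Under the Kimura two-parameter model, d = −½ ln(1 − 2P − Q) − ¼ ln(1 − 2Q).
1 − 2P − Q = 0.258481, giving −½ ln(0.258481) = 0.676467.
1 − 2Q = 0.38399, giving −¼ ln(0.38399) = 0.239285.
d = 0.676467 + 0.239285 = 0.915752.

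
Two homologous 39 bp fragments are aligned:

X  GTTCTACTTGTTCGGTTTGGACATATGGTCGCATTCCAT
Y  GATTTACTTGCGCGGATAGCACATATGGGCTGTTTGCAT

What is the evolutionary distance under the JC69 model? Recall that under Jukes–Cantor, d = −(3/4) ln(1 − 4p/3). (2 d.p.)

0.40

The sequences differ at 12 of 39 sites, so p = 12/39 ≈ 0.307692.
d = −(3/4) ln(1 − 4p/3) = −0.75 ln(1 − 0.410256) = −0.75 ln(0.589744)
  = −0.75 × (-0.528067) = 0.396050 substitutions/site.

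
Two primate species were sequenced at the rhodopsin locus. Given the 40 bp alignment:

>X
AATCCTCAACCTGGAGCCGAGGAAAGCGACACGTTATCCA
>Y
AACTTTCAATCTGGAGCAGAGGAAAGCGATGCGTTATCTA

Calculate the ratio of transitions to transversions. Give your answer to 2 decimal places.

Transitions are A↔G and C↔T; transversions are all other mismatches.
Transitions: 7. Transversions: 1.
R = 7/1 = 7.00.

7.00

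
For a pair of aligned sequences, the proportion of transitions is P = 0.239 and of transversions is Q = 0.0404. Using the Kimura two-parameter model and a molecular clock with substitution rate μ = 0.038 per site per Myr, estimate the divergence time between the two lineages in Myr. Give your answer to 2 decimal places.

Under the Kimura two-parameter model, d = −½ ln(1 − 2P − Q) − ¼ ln(1 − 2Q).
1 − 2P − Q = 0.4816, giving −½ ln(0.4816) = 0.365321.
1 − 2Q = 0.9192, giving −¼ ln(0.9192) = 0.021063.
d = 0.365321 + 0.021063 = 0.386384.
Under a molecular clock d = 2μt, so t = d/(2μ) = 0.386384 / (2 × 0.038) = 5.08 Myr.

5.08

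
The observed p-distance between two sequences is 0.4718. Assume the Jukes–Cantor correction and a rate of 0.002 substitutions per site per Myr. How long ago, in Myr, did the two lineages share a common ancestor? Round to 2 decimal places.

185.95

d = −(3/4) ln(1 − 4p/3) = −0.75 ln(1 − 0.629067) = −0.75 ln(0.370933)
  = −0.75 × (-0.991734) = 0.743801 substitutions/site.
Under a molecular clock d = 2μt, so t = d/(2μ) = 0.743801 / (2 × 0.002) = 185.95 Myr.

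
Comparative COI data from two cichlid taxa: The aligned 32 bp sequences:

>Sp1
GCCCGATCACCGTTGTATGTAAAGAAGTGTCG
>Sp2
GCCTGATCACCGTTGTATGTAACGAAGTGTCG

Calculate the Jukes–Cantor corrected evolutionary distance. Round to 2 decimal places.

0.07

The sequences differ at 2 of 32 sites (4, 23), so p = 2/32 = 0.0625.
d = −(3/4) ln(1 − 4p/3) = −0.75 ln(1 − 0.083333) = −0.75 ln(0.916667)
  = −0.75 × (-0.087011) = 0.065258 substitutions/site.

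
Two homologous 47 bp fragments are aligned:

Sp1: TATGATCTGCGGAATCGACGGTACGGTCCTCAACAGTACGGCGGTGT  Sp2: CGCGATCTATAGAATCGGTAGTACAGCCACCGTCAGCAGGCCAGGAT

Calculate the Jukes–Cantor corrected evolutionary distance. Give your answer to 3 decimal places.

The sequences differ at 21 of 47 sites, so p = 21/47 ≈ 0.446809.
d = −(3/4) ln(1 − 4p/3) = −0.75 ln(1 − 0.595745) = −0.75 ln(0.404255)
  = −0.75 × (-0.905709) = 0.679282 substitutions/site.

0.679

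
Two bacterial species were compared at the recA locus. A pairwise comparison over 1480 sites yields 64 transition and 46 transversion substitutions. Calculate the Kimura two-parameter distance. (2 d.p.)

P = 64/1480 ≈ 0.043243 and Q = 46/1480 ≈ 0.031081.
Under the Kimura two-parameter model, d = −½ ln(1 − 2P − Q) − ¼ ln(1 − 2Q).
1 − 2P − Q = 0.882433, giving −½ ln(0.882433) = 0.062536.
1 − 2Q = 0.937838, giving −¼ ln(0.937838) = 0.016045.
d = 0.062536 + 0.016045 = 0.078581.

0.08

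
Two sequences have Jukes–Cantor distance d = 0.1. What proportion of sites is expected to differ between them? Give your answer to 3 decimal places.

0.094

p = (3/4)(1 − e^(−4d/3)) = 0.75 × (1 − e^(-0.133333)) = 0.75 × (1 − 0.875174) = 0.093620.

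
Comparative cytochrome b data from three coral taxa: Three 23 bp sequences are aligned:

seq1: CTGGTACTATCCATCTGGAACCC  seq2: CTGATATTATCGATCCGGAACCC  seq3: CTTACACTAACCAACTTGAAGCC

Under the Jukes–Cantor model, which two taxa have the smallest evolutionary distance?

seq1 and seq2

seq1–seq2: 4/23 differ, p = 0.174, d = 0.198.
seq1–seq3: 7/23 differ, p = 0.304, d = 0.390.
seq2–seq3: 9/23 differ, p = 0.391, d = 0.553.
The smallest distance is between seq1 and seq2.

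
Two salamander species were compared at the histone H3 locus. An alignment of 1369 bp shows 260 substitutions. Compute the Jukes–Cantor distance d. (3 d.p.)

0.219

p = 260/1369 ≈ 0.18992.
d = −(3/4) ln(1 − 4p/3) = −0.75 ln(1 − 0.253227) = −0.75 ln(0.746773)
  = −0.75 × (-0.291994) = 0.218996 substitutions/site.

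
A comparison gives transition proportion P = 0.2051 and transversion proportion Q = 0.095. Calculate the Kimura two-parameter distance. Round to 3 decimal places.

Under the Kimura two-parameter model, d = −½ ln(1 − 2P − Q) − ¼ ln(1 − 2Q).
1 − 2P − Q = 0.4948, giving −½ ln(0.4948) = 0.351801.
1 − 2Q = 0.81, giving −¼ ln(0.81) = 0.052680.
d = 0.351801 + 0.052680 = 0.404481.

0.404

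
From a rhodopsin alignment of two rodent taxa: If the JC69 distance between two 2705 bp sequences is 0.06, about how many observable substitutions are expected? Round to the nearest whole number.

Invert JC69: p = (3/4)(1 − e^(−4d/3)) = 0.75 × (1 − e^(-0.08)) = 0.75 × (1 − 0.923116) = 0.057663.
Expected differing sites = pL ≈ 0.057663 × 2705 = 155.978415 ≈ 156.

156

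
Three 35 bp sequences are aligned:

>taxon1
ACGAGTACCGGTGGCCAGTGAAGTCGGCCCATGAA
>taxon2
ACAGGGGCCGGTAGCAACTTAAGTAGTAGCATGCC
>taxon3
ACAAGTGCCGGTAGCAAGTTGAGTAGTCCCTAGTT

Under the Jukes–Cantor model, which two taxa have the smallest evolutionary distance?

taxon1–taxon2: 14/35 differ, p = 0.400, d = 0.572.
taxon1–taxon3: 12/35 differ, p = 0.343, d = 0.458.
taxon2–taxon3: 10/35 differ, p = 0.286, d = 0.360.
The smallest distance is between taxon2 and taxon3.

taxon2 and taxon3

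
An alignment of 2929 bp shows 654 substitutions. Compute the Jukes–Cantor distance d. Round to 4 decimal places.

p = 654/2929 ≈ 0.223284.
d = −(3/4) ln(1 − 4p/3) = −0.75 ln(1 − 0.297712) = −0.75 ln(0.702288)
  = −0.75 × (-0.353412) = 0.265059 substitutions/site.

0.2651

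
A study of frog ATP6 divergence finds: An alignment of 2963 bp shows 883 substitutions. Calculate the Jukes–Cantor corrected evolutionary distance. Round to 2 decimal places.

0.38

p = 883/2963 ≈ 0.298009.
d = −(3/4) ln(1 − 4p/3) = −0.75 ln(1 − 0.397345) = −0.75 ln(0.602655)
  = −0.75 × (-0.506410) = 0.379808 substitutions/site.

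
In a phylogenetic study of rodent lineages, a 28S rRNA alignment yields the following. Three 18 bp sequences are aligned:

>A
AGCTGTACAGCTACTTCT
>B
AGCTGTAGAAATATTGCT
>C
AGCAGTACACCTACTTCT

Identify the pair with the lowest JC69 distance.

A–B: 5/18 differ, p = 0.278, d = 0.347.
A–C: 2/18 differ, p = 0.111, d = 0.120.
B–C: 6/18 differ, p = 0.333, d = 0.441.
The smallest distance is between A and C.

A and C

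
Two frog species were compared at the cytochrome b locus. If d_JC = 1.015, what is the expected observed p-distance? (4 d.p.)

p = (3/4)(1 − e^(−4d/3)) = 0.75 × (1 − e^(-1.353333)) = 0.75 × (1 − 0.258378) = 0.556217.

0.5562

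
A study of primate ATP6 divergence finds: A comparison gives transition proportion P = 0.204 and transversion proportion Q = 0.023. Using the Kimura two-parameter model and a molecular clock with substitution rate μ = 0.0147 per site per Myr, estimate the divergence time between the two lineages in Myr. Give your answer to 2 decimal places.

9.99

Under the Kimura two-parameter model, d = −½ ln(1 − 2P − Q) − ¼ ln(1 − 2Q).
1 − 2P − Q = 0.569, giving −½ ln(0.569) = 0.281937.
1 − 2Q = 0.954, giving −¼ ln(0.954) = 0.011773.
d = 0.281937 + 0.011773 = 0.293710.
Under a molecular clock d = 2μt, so t = d/(2μ) = 0.293710 / (2 × 0.0147) = 9.99 Myr.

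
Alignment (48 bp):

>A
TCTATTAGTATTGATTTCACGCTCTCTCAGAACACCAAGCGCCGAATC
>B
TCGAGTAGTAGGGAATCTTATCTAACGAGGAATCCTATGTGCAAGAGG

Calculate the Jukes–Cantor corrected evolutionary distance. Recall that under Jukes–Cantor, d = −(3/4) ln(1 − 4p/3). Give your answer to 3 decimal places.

The sequences differ at 25 of 48 sites, so p = 25/48 ≈ 0.520833.
d = −(3/4) ln(1 − 4p/3) = −0.75 ln(1 − 0.694444) = −0.75 ln(0.305556)
  = −0.75 × (-1.185622) = 0.889217 substitutions/site.

0.889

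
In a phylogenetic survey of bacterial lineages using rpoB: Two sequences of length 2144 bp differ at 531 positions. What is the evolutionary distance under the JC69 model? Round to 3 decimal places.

p = 531/2144 ≈ 0.247668.
d = −(3/4) ln(1 − 4p/3) = −0.75 ln(1 − 0.330224) = −0.75 ln(0.669776)
  = −0.75 × (-0.400812) = 0.300609 substitutions/site.

0.301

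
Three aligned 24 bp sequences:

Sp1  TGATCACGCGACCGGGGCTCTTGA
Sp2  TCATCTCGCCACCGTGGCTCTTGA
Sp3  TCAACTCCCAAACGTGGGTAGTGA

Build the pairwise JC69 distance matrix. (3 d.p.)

Sp1–Sp2: 4/24 sites differ → p ≈ 0.166667, d = −0.75 ln(1 − 0.222223) = 0.188487 ≈ 0.188.
Sp1–Sp3: 10/24 sites differ → p ≈ 0.416667, d = −0.75 ln(1 − 0.555556) = 0.608198 ≈ 0.608.
Sp2–Sp3: 7/24 sites differ → p ≈ 0.291667, d = −0.75 ln(1 − 0.388889) = 0.369358 ≈ 0.369.

d(Sp1,Sp2) = 0.188, d(Sp1,Sp3) = 0.608, d(Sp2,Sp3) = 0.369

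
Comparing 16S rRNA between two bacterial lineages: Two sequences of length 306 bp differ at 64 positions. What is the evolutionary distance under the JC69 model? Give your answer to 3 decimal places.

0.245

p = 64/306 ≈ 0.20915.
d = −(3/4) ln(1 − 4p/3) = −0.75 ln(1 − 0.278867) = −0.75 ln(0.721133)
  = −0.75 × (-0.326932) = 0.245199 substitutions/site.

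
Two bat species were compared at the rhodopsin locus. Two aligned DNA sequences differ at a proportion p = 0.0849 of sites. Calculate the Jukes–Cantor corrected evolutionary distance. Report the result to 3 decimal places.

d = −(3/4) ln(1 − 4p/3) = −0.75 ln(1 − 0.1132) = −0.75 ln(0.8868)
  = −0.75 × (-0.120136) = 0.090102 substitutions/site.

0.090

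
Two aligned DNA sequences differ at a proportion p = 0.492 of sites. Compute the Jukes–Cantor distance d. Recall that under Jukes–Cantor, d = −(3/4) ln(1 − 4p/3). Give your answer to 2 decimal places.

0.80

d = −(3/4) ln(1 − 4p/3) = −0.75 ln(1 − 0.656) = −0.75 ln(0.344)
  = −0.75 × (-1.067114) = 0.800336 substitutions/site.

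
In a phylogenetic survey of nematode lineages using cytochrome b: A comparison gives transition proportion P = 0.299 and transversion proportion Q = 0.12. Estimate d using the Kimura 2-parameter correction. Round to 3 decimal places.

Under the Kimura two-parameter model, d = −½ ln(1 − 2P − Q) − ¼ ln(1 − 2Q).
1 − 2P − Q = 0.282, giving −½ ln(0.282) = 0.632924.
1 − 2Q = 0.76, giving −¼ ln(0.76) = 0.068609.
d = 0.632924 + 0.068609 = 0.701533.

0.702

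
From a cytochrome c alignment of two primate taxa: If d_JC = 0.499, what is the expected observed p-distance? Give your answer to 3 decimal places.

p = (3/4)(1 − e^(−4d/3)) = 0.75 × (1 − e^(-0.665333)) = 0.75 × (1 − 0.514102) = 0.364424.

0.364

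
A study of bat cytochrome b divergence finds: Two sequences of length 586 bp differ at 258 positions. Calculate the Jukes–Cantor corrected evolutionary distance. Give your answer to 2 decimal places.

0.66

p = 258/586 ≈ 0.440273.
d = −(3/4) ln(1 − 4p/3) = −0.75 ln(1 − 0.587031) = −0.75 ln(0.412969)
  = −0.75 × (-0.884383) = 0.663287 substitutions/site.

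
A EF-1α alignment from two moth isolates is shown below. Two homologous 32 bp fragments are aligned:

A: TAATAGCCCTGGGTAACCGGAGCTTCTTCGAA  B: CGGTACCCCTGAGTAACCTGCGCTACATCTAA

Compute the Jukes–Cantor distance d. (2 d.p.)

0.40

The sequences differ at 10 of 32 sites (1, 2, 3, 6, 12, 19, 21, 25, 27, 30), so p = 10/32 = 0.3125.
d = −(3/4) ln(1 − 4p/3) = −0.75 ln(1 − 0.416667) = −0.75 ln(0.583333)
  = −0.75 × (-0.538997) = 0.404248 substitutions/site.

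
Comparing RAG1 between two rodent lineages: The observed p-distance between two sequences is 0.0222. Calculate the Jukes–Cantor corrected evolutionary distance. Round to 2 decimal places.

d = −(3/4) ln(1 − 4p/3) = −0.75 ln(1 − 0.0296) = −0.75 ln(0.9704)
  = −0.75 × (-0.030047) = 0.022535 substitutions/site.

0.02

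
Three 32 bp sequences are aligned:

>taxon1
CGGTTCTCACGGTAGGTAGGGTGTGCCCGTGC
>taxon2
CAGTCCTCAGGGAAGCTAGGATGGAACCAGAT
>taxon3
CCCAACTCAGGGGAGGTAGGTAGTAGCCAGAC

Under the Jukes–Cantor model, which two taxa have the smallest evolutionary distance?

taxon2 and taxon3

taxon1–taxon2: 13/32 differ, p = 0.406, d = 0.585.
taxon1–taxon3: 13/32 differ, p = 0.406, d = 0.585.
taxon2–taxon3: 11/32 differ, p = 0.344, d = 0.460.
The smallest distance is between taxon2 and taxon3.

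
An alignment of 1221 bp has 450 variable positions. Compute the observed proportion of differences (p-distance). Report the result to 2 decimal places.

0.37

p = 450/1221 = 0.368550… ≈ 0.37 (to 2 d.p.).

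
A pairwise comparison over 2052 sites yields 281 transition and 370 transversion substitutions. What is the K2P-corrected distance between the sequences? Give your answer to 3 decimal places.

P = 281/2052 ≈ 0.13694 and Q = 370/2052 ≈ 0.180312.
Under the Kimura two-parameter model, d = −½ ln(1 − 2P − Q) − ¼ ln(1 − 2Q).
1 − 2P − Q = 0.545808, giving −½ ln(0.545808) = 0.302744.
1 − 2Q = 0.639376, giving −¼ ln(0.639376) = 0.111816.
d = 0.302744 + 0.111816 = 0.414560.

0.415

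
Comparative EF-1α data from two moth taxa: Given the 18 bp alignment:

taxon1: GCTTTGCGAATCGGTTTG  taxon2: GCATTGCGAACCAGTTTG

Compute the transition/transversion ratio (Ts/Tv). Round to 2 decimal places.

2.00

Transitions are A↔G and C↔T; transversions are all other mismatches.
Transitions: 2. Transversions: 1.
R = 2/1 = 2.00.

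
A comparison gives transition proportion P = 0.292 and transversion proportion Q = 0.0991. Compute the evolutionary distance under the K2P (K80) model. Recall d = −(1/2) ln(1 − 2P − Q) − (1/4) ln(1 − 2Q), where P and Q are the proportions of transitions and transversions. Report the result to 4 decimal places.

Under the Kimura two-parameter model, d = −½ ln(1 − 2P − Q) − ¼ ln(1 − 2Q).
1 − 2P − Q = 0.3169, giving −½ ln(0.3169) = 0.574585.
1 − 2Q = 0.8018, giving −¼ ln(0.8018) = 0.055224.
d = 0.574585 + 0.055224 = 0.629809.

0.6298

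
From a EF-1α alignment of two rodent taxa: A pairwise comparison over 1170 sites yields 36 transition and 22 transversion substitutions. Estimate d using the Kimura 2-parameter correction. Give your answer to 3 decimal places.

P = 36/1170 ≈ 0.030769 and Q = 22/1170 ≈ 0.018803.
Under the Kimura two-parameter model, d = −½ ln(1 − 2P − Q) − ¼ ln(1 − 2Q).
1 − 2P − Q = 0.919659, giving −½ ln(0.919659) = 0.041876.
1 − 2Q = 0.962394, giving −¼ ln(0.962394) = 0.009583.
d = 0.041876 + 0.009583 = 0.051459.

0.051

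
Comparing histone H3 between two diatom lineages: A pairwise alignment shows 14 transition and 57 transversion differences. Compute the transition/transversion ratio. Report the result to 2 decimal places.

R = 14/57 = 0.245614… ≈ 0.25 (to 2 d.p.).

0.25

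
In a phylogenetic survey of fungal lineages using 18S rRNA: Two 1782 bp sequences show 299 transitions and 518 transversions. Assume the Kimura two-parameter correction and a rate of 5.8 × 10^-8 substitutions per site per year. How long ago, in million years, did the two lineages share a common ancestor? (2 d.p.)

P = 299/1782 ≈ 0.167789 and Q = 518/1782 ≈ 0.290685.
Under the Kimura two-parameter model, d = −½ ln(1 − 2P − Q) − ¼ ln(1 − 2Q).
1 − 2P − Q = 0.373737, giving −½ ln(0.373737) = 0.492101.
1 − 2Q = 0.41863, giving −¼ ln(0.41863) = 0.217692.
d = 0.492101 + 0.217692 = 0.709793.
Under a molecular clock d = 2μt, so t = d/(2μ) = 0.709793 / (2 × 5.8 × 10^-8) = 6.12 million years.

6.12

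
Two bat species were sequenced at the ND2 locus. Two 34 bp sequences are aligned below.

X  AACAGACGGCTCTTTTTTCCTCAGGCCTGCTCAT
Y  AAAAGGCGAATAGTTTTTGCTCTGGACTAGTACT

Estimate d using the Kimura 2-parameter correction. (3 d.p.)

0.540

Of 34 sites, 3 differences are transitions and 10 are transversions, so P = 3/34 ≈ 0.088235 and Q = 10/34 ≈ 0.294118.
Under the Kimura two-parameter model, d = −½ ln(1 − 2P − Q) − ¼ ln(1 − 2Q).
1 − 2P − Q = 0.529412, giving −½ ln(0.529412) = 0.317994.
1 − 2Q = 0.411764, giving −¼ ln(0.411764) = 0.221826.
d = 0.317994 + 0.221826 = 0.539820.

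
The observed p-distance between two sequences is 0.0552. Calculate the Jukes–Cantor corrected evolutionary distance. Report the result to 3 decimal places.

0.057

d = −(3/4) ln(1 − 4p/3) = −0.75 ln(1 − 0.0736) = −0.75 ln(0.9264)
  = −0.75 × (-0.076449) = 0.057337 substitutions/site.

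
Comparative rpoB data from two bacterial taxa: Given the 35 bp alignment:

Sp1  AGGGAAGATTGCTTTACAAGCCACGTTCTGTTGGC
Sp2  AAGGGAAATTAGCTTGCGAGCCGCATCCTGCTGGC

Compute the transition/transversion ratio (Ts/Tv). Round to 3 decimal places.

Transitions are A↔G and C↔T; transversions are all other mismatches.
Transitions: 11. Transversions: 1.
R = 11/1 = 11.000.

11.000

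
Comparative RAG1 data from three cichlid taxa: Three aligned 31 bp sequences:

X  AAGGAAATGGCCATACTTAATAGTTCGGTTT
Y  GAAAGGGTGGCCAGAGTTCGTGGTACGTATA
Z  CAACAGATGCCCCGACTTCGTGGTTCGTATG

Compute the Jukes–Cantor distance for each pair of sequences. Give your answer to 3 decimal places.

d(X,Y) = 0.777, d(X,Z) = 0.614, d(Y,Z) = 0.367

X–Y: 15/31 sites differ → p ≈ 0.483871, d = −0.75 ln(1 − 0.645161) = 0.777068 ≈ 0.777.
X–Z: 13/31 sites differ → p ≈ 0.419355, d = −0.75 ln(1 − 0.55914) = 0.614271 ≈ 0.614.
Y–Z: 9/31 sites differ → p ≈ 0.290323, d = −0.75 ln(1 − 0.387097) = 0.367161 ≈ 0.367.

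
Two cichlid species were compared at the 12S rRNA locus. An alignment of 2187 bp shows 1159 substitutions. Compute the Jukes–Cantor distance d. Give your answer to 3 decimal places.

p = 1159/2187 ≈ 0.52995.
d = −(3/4) ln(1 − 4p/3) = −0.75 ln(1 − 0.7066) = −0.75 ln(0.2934)
  = −0.75 × (-1.226218) = 0.919664 substitutions/site.

0.920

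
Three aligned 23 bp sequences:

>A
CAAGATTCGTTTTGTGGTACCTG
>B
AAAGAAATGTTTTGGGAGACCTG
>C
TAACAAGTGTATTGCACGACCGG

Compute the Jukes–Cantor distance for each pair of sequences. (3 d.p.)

A–B: 7/23 sites differ → p ≈ 0.304348, d = −0.75 ln(1 − 0.405797) = 0.390401 ≈ 0.390.
A–C: 11/23 sites differ → p ≈ 0.478261, d = −0.75 ln(1 − 0.637681) = 0.761423 ≈ 0.761.
B–C: 8/23 sites differ → p ≈ 0.347826, d = −0.75 ln(1 − 0.463768) = 0.467391 ≈ 0.467.

d(A,B) = 0.390, d(A,C) = 0.761, d(B,C) = 0.467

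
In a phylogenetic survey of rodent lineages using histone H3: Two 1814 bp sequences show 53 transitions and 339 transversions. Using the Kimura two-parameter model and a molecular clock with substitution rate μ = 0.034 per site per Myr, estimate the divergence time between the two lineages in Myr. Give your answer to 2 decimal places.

3.79

P = 53/1814 ≈ 0.029217 and Q = 339/1814 ≈ 0.18688.
Under the Kimura two-parameter model, d = −½ ln(1 − 2P − Q) − ¼ ln(1 − 2Q).
1 − 2P − Q = 0.754686, giving −½ ln(0.754686) = 0.140727.
1 − 2Q = 0.62624, giving −¼ ln(0.62624) = 0.117005.
d = 0.140727 + 0.117005 = 0.257732.
Under a molecular clock d = 2μt, so t = d/(2μ) = 0.257732 / (2 × 0.034) = 3.79 Myr.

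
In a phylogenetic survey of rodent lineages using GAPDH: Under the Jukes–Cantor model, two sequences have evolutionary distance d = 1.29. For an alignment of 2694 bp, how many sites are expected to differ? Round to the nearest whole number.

Invert JC69: p = (3/4)(1 − e^(−4d/3)) = 0.75 × (1 − e^(-1.72)) = 0.75 × (1 − 0.179066) = 0.615701.
Expected differing sites = pL ≈ 0.615701 × 2694 = 1658.698494 ≈ 1659.

1659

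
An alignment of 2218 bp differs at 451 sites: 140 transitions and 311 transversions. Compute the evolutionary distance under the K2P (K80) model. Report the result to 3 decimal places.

0.237

P = 140/2218 ≈ 0.06312 and Q = 311/2218 ≈ 0.140216.
Under the Kimura two-parameter model, d = −½ ln(1 − 2P − Q) − ¼ ln(1 − 2Q).
1 − 2P − Q = 0.733544, giving −½ ln(0.733544) = 0.154934.
1 − 2Q = 0.719568, giving −¼ ln(0.719568) = 0.082276.
d = 0.154934 + 0.082276 = 0.237210.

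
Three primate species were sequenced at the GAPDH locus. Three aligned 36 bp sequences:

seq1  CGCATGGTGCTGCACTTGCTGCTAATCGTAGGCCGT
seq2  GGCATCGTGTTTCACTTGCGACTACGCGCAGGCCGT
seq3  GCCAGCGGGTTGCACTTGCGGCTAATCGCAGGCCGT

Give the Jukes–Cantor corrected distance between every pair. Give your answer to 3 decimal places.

d(seq1,seq2) = 0.304, d(seq1,seq3) = 0.264, d(seq2,seq3) = 0.225

seq1–seq2: 9/36 sites differ → p = 0.25, d = −0.75 ln(1 − 0.333333) = 0.304098 ≈ 0.304.
seq1–seq3: 8/36 sites differ → p ≈ 0.222222, d = −0.75 ln(1 − 0.296296) = 0.263548 ≈ 0.264.
seq2–seq3: 7/36 sites differ → p ≈ 0.194444, d = −0.75 ln(1 − 0.259259) = 0.225078 ≈ 0.225.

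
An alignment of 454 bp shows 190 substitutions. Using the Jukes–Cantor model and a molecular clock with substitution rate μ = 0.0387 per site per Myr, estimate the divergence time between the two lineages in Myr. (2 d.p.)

p = 190/454 ≈ 0.418502.
d = −(3/4) ln(1 − 4p/3) = −0.75 ln(1 − 0.558003) = −0.75 ln(0.441997)
  = −0.75 × (-0.816452) = 0.612339 substitutions/site.
Under a molecular clock d = 2μt, so t = d/(2μ) = 0.612339 / (2 × 0.0387) = 7.91 Myr.

7.91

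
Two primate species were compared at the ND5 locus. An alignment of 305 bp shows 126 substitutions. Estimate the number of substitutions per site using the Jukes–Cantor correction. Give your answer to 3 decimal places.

0.600

p = 126/305 ≈ 0.413115.
d = −(3/4) ln(1 − 4p/3) = −0.75 ln(1 − 0.55082) = −0.75 ln(0.44918)
  = −0.75 × (-0.800332) = 0.600249 substitutions/site.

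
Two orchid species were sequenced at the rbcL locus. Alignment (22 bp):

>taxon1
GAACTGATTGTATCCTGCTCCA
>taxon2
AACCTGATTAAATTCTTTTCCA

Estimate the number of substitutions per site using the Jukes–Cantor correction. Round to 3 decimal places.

0.414

The sequences differ at 7 of 22 sites (1, 3, 10, 11, 14, 17, 18), so p = 7/22 ≈ 0.318182.
d = −(3/4) ln(1 − 4p/3) = −0.75 ln(1 − 0.424243) = −0.75 ln(0.575757)
  = −0.75 × (-0.552070) = 0.414053 substitutions/site.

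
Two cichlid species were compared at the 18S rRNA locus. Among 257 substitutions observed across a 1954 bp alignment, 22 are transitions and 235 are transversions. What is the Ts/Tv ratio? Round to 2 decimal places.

R = 22/235 = 0.093617… ≈ 0.09 (to 2 d.p.).

0.09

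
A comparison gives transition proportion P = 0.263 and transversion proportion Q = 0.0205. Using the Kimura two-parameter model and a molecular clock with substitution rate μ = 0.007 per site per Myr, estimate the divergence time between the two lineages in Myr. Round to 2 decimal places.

28.99

Under the Kimura two-parameter model, d = −½ ln(1 − 2P − Q) − ¼ ln(1 − 2Q).
1 − 2P − Q = 0.4535, giving −½ ln(0.4535) = 0.395380.
1 − 2Q = 0.959, giving −¼ ln(0.959) = 0.010466.
d = 0.395380 + 0.010466 = 0.405846.
Under a molecular clock d = 2μt, so t = d/(2μ) = 0.405846 / (2 × 0.007) = 28.99 Myr.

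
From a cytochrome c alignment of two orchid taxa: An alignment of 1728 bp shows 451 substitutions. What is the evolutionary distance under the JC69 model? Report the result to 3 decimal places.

p = 451/1728 ≈ 0.260995.
d = −(3/4) ln(1 − 4p/3) = −0.75 ln(1 − 0.347993) = −0.75 ln(0.652007)
  = −0.75 × (-0.427700) = 0.320775 substitutions/site.

0.321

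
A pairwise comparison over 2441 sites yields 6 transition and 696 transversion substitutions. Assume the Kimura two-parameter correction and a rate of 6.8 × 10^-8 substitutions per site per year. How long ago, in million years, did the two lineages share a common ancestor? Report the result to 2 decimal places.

P = 6/2441 ≈ 0.002458 and Q = 696/2441 ≈ 0.285129.
Under the Kimura two-parameter model, d = −½ ln(1 − 2P − Q) − ¼ ln(1 − 2Q).
1 − 2P − Q = 0.709955, giving −½ ln(0.709955) = 0.171277.
1 − 2Q = 0.429742, giving −¼ ln(0.429742) = 0.211143.
d = 0.171277 + 0.211143 = 0.382420.
Under a molecular clock d = 2μt, so t = d/(2μ) = 0.382420 / (2 × 6.8 × 10^-8) = 2.81 million years.

2.81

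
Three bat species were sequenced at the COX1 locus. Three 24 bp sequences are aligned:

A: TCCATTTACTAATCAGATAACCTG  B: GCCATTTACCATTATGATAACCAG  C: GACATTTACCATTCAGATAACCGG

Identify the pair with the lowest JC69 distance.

B and C

A–B: 6/24 differ, p = 0.250, d = 0.304.
A–C: 5/24 differ, p = 0.208, d = 0.244.
B–C: 4/24 differ, p = 0.167, d = 0.188.
The smallest distance is between B and C.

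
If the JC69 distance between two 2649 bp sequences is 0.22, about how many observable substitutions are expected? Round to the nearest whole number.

505

Invert JC69: p = (3/4)(1 − e^(−4d/3)) = 0.75 × (1 − e^(-0.293333)) = 0.75 × (1 − 0.745774) = 0.190670.
Expected differing sites = pL ≈ 0.190670 × 2649 = 505.08483 ≈ 505.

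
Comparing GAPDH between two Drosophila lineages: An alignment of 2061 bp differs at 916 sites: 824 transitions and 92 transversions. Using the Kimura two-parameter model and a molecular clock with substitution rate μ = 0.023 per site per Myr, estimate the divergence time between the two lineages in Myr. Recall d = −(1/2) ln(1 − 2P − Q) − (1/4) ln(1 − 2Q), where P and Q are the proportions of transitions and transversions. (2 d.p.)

P = 824/2061 ≈ 0.399806 and Q = 92/2061 ≈ 0.044639.
Under the Kimura two-parameter model, d = −½ ln(1 − 2P − Q) − ¼ ln(1 − 2Q).
1 − 2P − Q = 0.155749, giving −½ ln(0.155749) = 0.929755.
1 − 2Q = 0.910722, giving −¼ ln(0.910722) = 0.023379.
d = 0.929755 + 0.023379 = 0.953134.
Under a molecular clock d = 2μt, so t = d/(2μ) = 0.953134 / (2 × 0.023) = 20.72 Myr.

20.72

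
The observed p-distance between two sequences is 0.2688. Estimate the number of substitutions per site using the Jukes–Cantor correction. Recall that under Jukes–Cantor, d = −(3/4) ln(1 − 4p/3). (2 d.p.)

0.33

d = −(3/4) ln(1 − 4p/3) = −0.75 ln(1 − 0.3584) = −0.75 ln(0.6416)
  = −0.75 × (-0.443790) = 0.332843 substitutions/site.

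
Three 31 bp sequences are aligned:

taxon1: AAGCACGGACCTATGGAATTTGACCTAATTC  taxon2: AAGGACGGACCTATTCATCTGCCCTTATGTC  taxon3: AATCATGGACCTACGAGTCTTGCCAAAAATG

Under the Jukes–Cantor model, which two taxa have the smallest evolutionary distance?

taxon1–taxon2: 11/31 differ, p = 0.355, d = 0.481.
taxon1–taxon3: 12/31 differ, p = 0.387, d = 0.544.
taxon2–taxon3: 14/31 differ, p = 0.452, d = 0.691.
The smallest distance is between taxon1 and taxon2.

taxon1 and taxon2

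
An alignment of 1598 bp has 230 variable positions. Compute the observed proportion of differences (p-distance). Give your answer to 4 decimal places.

p = 230/1598 = 0.143929… ≈ 0.1439 (to 4 d.p.).

0.1439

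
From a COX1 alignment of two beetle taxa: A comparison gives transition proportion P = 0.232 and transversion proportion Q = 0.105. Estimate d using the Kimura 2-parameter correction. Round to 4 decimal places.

Under the Kimura two-parameter model, d = −½ ln(1 − 2P − Q) − ¼ ln(1 − 2Q).
1 − 2P − Q = 0.431, giving −½ ln(0.431) = 0.420824.
1 − 2Q = 0.79, giving −¼ ln(0.79) = 0.058931.
d = 0.420824 + 0.058931 = 0.479755.

0.4798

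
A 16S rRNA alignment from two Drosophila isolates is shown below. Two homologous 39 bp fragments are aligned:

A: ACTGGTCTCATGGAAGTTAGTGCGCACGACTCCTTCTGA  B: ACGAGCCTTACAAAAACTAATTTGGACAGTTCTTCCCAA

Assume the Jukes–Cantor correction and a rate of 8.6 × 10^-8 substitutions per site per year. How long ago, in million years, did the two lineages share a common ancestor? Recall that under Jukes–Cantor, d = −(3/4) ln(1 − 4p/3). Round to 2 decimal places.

5.02

The sequences differ at 20 of 39 sites, so p = 20/39 ≈ 0.512821.
d = −(3/4) ln(1 − 4p/3) = −0.75 ln(1 − 0.683761) = −0.75 ln(0.316239)
  = −0.75 × (-1.151257) = 0.863443 substitutions/site.
Under a molecular clock d = 2μt, so t = d/(2μ) = 0.863443 / (2 × 8.6 × 10^-8) = 5.02 million years.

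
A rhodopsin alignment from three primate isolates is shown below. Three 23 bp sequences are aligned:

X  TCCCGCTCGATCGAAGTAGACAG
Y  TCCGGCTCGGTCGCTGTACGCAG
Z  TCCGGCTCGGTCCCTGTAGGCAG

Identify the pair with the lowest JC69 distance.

Y and Z

X–Y: 6/23 differ, p = 0.261, d = 0.321.
X–Z: 6/23 differ, p = 0.261, d = 0.321.
Y–Z: 2/23 differ, p = 0.087, d = 0.092.
The smallest distance is between Y and Z.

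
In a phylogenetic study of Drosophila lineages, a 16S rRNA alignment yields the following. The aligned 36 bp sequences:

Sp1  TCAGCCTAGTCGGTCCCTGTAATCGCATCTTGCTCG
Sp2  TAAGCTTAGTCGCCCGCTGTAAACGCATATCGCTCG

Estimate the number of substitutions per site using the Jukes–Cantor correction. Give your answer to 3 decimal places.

0.264

The sequences differ at 8 of 36 sites (2, 6, 13, 14, 16, 23, 29, 31), so p = 8/36 ≈ 0.222222.
d = −(3/4) ln(1 − 4p/3) = −0.75 ln(1 − 0.296296) = −0.75 ln(0.703704)
  = −0.75 × (-0.351397) = 0.263548 substitutions/site.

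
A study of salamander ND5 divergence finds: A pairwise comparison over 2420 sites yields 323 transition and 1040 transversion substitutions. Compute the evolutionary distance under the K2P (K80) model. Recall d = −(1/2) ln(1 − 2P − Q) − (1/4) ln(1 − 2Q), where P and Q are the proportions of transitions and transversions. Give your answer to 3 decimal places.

P = 323/2420 ≈ 0.133471 and Q = 1040/2420 ≈ 0.429752.
Under the Kimura two-parameter model, d = −½ ln(1 − 2P − Q) − ¼ ln(1 − 2Q).
1 − 2P − Q = 0.303306, giving −½ ln(0.303306) = 0.596507.
1 − 2Q = 0.140496, giving −¼ ln(0.140496) = 0.490644.
d = 0.596507 + 0.490644 = 1.087151.

1.087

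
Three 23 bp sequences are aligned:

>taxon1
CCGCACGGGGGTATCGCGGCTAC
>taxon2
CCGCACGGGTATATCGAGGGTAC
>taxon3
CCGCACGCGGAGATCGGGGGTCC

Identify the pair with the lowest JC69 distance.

taxon1 and taxon2

taxon1–taxon2: 4/23 differ, p = 0.174, d = 0.198.
taxon1–taxon3: 6/23 differ, p = 0.261, d = 0.321.
taxon2–taxon3: 5/23 differ, p = 0.217, d = 0.257.
The smallest distance is between taxon1 and taxon2.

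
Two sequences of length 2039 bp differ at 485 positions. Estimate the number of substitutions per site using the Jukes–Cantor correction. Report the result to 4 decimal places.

0.2861

p = 485/2039 ≈ 0.237862.
d = −(3/4) ln(1 − 4p/3) = −0.75 ln(1 − 0.317149) = −0.75 ln(0.682851)
  = −0.75 × (-0.381479) = 0.286109 substitutions/site.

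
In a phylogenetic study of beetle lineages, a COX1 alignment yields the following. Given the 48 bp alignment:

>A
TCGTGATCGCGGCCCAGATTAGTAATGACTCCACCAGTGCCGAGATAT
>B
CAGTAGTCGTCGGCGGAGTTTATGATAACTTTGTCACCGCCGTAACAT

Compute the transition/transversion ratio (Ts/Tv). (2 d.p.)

Transitions are A↔G and C↔T; transversions are all other mismatches.
Transitions: 17. Transversions: 7.
R = 17/7 = 2.428571… ≈ 2.43 (to 2 d.p.).

2.43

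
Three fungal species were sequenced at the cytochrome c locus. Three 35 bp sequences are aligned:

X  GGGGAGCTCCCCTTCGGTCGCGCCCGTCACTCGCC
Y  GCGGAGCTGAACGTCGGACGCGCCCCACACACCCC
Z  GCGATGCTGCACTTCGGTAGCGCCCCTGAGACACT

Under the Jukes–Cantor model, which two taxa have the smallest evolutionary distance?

X and Y

X–Y: 10/35 differ, p = 0.286, d = 0.360.
X–Z: 12/35 differ, p = 0.343, d = 0.458.
Y–Z: 11/35 differ, p = 0.314, d = 0.407.
The smallest distance is between X and Y.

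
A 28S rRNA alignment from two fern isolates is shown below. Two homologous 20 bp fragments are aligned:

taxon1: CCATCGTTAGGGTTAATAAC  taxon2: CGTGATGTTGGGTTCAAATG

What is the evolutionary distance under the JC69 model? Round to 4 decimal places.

The sequences differ at 11 of 20 sites, so p = 11/20 = 0.55.
d = −(3/4) ln(1 − 4p/3) = −0.75 ln(1 − 0.733333) = −0.75 ln(0.266667)
  = −0.75 × (-1.321755) = 0.991316 substitutions/site.

0.9913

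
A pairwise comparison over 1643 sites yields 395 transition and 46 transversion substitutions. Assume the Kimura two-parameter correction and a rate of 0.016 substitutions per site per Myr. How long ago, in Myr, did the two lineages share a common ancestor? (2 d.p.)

P = 395/1643 ≈ 0.240414 and Q = 46/1643 ≈ 0.027998.
Under the Kimura two-parameter model, d = −½ ln(1 − 2P − Q) − ¼ ln(1 − 2Q).
1 − 2P − Q = 0.491174, giving −½ ln(0.491174) = 0.355478.
1 − 2Q = 0.944004, giving −¼ ln(0.944004) = 0.014406.
d = 0.355478 + 0.014406 = 0.369884.
Under a molecular clock d = 2μt, so t = d/(2μ) = 0.369884 / (2 × 0.016) = 11.56 Myr.

11.56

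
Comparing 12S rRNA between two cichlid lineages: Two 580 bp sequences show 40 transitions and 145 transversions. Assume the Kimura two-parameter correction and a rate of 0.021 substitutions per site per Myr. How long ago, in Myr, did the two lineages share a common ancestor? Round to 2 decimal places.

9.97

P = 40/580 ≈ 0.068966 and Q = 145/580 = 0.25.
Under the Kimura two-parameter model, d = −½ ln(1 − 2P − Q) − ¼ ln(1 − 2Q).
1 − 2P − Q = 0.612068, giving −½ ln(0.612068) = 0.245456.
1 − 2Q = 0.5, giving −¼ ln(0.5) = 0.173287.
d = 0.245456 + 0.173287 = 0.418743.
Under a molecular clock d = 2μt, so t = d/(2μ) = 0.418743 / (2 × 0.021) = 9.97 Myr.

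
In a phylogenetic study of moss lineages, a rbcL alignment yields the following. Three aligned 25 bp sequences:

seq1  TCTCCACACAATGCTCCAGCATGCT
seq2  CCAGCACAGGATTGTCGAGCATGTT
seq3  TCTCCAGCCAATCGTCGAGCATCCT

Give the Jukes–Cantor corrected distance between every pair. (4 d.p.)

d(seq1,seq2) = 0.4904, d(seq1,seq3) = 0.2892, d(seq2,seq3) = 0.5716

seq1–seq2: 9/25 sites differ → p = 0.36, d = −0.75 ln(1 − 0.48) = 0.490445 ≈ 0.4904.
seq1–seq3: 6/25 sites differ → p = 0.24, d = −0.75 ln(1 − 0.32) = 0.289247 ≈ 0.2892.
seq2–seq3: 10/25 sites differ → p = 0.4, d = −0.75 ln(1 − 0.533333) = 0.571605 ≈ 0.5716.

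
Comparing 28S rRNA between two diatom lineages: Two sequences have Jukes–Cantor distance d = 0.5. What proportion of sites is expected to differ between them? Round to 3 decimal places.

0.365

p = (3/4)(1 − e^(−4d/3)) = 0.75 × (1 − e^(-0.666667)) = 0.75 × (1 − 0.513417) = 0.364937.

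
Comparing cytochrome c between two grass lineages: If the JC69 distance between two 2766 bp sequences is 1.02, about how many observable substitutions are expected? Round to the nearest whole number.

1542

Invert JC69: p = (3/4)(1 − e^(−4d/3)) = 0.75 × (1 − e^(-1.36)) = 0.75 × (1 − 0.256661) = 0.557504.
Expected differing sites = pL ≈ 0.557504 × 2766 = 1542.056064 ≈ 1542.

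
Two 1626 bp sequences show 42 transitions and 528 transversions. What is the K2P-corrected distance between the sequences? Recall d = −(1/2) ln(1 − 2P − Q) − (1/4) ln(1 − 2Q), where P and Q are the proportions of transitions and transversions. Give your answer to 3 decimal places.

P = 42/1626 ≈ 0.02583 and Q = 528/1626 ≈ 0.324723.
Under the Kimura two-parameter model, d = −½ ln(1 − 2P − Q) − ¼ ln(1 − 2Q).
1 − 2P − Q = 0.623617, giving −½ ln(0.623617) = 0.236109.
1 − 2Q = 0.350554, giving −¼ ln(0.350554) = 0.262060.
d = 0.236109 + 0.262060 = 0.498169.

0.498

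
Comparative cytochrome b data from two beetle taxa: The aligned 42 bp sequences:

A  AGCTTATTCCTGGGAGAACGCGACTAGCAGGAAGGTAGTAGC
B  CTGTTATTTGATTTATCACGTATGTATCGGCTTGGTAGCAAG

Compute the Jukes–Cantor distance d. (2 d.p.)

The sequences differ at 23 of 42 sites, so p = 23/42 ≈ 0.547619.
d = −(3/4) ln(1 − 4p/3) = −0.75 ln(1 − 0.730159) = −0.75 ln(0.269841)
  = −0.75 × (-1.309922) = 0.982442 substitutions/site.

0.98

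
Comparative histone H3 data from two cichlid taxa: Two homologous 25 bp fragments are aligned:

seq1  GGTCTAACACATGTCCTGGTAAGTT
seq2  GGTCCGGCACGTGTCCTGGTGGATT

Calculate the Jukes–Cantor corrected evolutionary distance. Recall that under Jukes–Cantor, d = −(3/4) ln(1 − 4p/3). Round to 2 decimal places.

The sequences differ at 7 of 25 sites (5, 6, 7, 11, 21, 22, 23), so p = 7/25 = 0.28.
d = −(3/4) ln(1 − 4p/3) = −0.75 ln(1 − 0.373333) = −0.75 ln(0.626667)
  = −0.75 × (-0.467340) = 0.350505 substitutions/site.

0.35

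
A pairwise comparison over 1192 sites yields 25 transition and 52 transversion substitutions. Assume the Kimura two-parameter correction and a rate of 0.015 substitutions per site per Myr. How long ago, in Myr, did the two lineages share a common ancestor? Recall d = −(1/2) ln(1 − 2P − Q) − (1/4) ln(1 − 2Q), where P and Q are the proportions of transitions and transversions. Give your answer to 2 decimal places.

P = 25/1192 ≈ 0.020973 and Q = 52/1192 ≈ 0.043624.
Under the Kimura two-parameter model, d = −½ ln(1 − 2P − Q) − ¼ ln(1 − 2Q).
1 − 2P − Q = 0.91443, giving −½ ln(0.91443) = 0.044727.
1 − 2Q = 0.912752, giving −¼ ln(0.912752) = 0.022823.
d = 0.044727 + 0.022823 = 0.067550.
Under a molecular clock d = 2μt, so t = d/(2μ) = 0.067550 / (2 × 0.015) = 2.25 Myr.

2.25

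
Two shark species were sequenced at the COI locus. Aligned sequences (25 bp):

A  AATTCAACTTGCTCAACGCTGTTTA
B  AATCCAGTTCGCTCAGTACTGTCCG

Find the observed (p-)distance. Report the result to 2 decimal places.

The sequences differ at 10 of 25 positions (sites 4, 7, 8, 10, 16, 17, 18, 23, 24, 25).
p = 10/25 = 0.40.

0.40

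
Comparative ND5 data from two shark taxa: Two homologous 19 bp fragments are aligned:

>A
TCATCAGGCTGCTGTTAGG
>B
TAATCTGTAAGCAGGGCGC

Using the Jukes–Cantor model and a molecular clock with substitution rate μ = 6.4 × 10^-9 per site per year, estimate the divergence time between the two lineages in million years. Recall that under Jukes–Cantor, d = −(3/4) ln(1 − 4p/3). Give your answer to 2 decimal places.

70.89

The sequences differ at 10 of 19 sites (2, 6, 8, 9, 10, 13, 15, 16, 17, 19), so p = 10/19 ≈ 0.526316.
d = −(3/4) ln(1 − 4p/3) = −0.75 ln(1 − 0.701755) = −0.75 ln(0.298245)
  = −0.75 × (-1.209840) = 0.907380 substitutions/site.
Under a molecular clock d = 2μt, so t = d/(2μ) = 0.907380 / (2 × 6.4 × 10^-9) = 70.89 million years.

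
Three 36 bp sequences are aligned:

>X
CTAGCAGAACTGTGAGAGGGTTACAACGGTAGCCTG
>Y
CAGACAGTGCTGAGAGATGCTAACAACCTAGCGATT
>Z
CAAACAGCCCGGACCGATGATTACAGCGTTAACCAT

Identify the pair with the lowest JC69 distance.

X and Z

X–Y: 17/36 differ, p = 0.472, d = 0.745.
X–Z: 15/36 differ, p = 0.417, d = 0.608.
Y–Z: 16/36 differ, p = 0.444, d = 0.673.
The smallest distance is between X and Z.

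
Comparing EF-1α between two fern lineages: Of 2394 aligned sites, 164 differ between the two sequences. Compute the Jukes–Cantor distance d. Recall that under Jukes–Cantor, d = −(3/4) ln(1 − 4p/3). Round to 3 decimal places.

p = 164/2394 ≈ 0.068505.
d = −(3/4) ln(1 − 4p/3) = −0.75 ln(1 − 0.09134) = −0.75 ln(0.90866)
  = −0.75 × (-0.095784) = 0.071838 substitutions/site.

0.072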